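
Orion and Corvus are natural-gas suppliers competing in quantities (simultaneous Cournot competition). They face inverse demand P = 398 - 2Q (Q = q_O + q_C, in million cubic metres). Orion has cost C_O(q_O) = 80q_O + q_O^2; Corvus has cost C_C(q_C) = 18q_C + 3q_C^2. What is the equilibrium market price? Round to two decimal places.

Orion's profit: π_O = (398 - 2Q)q_O - (80q_O + q_O²). Setting ∂π_O/∂q_O = 0: 318 - 6q_O - 2(q_C) = 0.
Corvus's profit: π_C = (398 - 2Q)q_C - (18q_C + 3q_C²). Setting ∂π_C/∂q_C = 0: 380 - 10q_C - 2(q_O) = 0.
Best responses: q_O = (318 - 2q_C)/6, q_C = (380 - 2q_O)/10.
Solving the pair: q_O = 605/14, q_C = 411/14.
Total output Q = 508/7, so price P = 398 - 2·(508/7) = 1770/7.

252.86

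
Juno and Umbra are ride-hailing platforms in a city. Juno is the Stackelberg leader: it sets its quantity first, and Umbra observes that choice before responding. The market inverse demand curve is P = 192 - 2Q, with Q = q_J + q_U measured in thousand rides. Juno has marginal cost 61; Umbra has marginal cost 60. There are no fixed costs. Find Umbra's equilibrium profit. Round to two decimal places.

The follower Umbra best-responds to any q_J: π_U = (192 - 2Q)q_U - 60q_U.
Setting the follower's marginal profit to zero, 132 - 2q_J - 4q_U = 0, i.e. q_U = (132 - 2q_J)/4.
The leader anticipates this reaction. Substituting into P = 192 - 2Q gives P = 126 - q_J, so π_J = (126 - q_J)q_J - 61q_J.
Maximising: ∂π_J/∂q_J = 65 - 2q_J = 0, giving q_J = 65/2.
Then q_U = (132 - 2·(65/2))/4 = 67/4.
Price P = 192 - 2·(197/4) = 187/2.
Umbra's profit: (187/2 - 60)·(67/4) = 561.1250.

561.13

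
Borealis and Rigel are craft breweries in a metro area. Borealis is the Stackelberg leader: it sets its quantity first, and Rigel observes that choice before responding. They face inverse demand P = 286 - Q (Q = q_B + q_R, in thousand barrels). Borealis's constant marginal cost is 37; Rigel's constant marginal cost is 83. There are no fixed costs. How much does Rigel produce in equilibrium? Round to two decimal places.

27.75

Solve by backward induction. Given q_B, the follower Rigel maximises π_R = (286 - q_B - q_R)q_R - 83q_R.
Follower FOC: 203 - q_B - 2q_R = 0, so q_R(q_B) = (203 - q_B)/2.
The leader anticipates this reaction. Substituting into P = 286 - Q gives P = 369/2 - (1/2)q_B, so π_B = (369/2 - (1/2)q_B)q_B - 37q_B.
Leader FOC: 295/2 - q_B = 0, so q_B = 295/2.
Then q_R = (203 - 295/2)/2 = 111/4.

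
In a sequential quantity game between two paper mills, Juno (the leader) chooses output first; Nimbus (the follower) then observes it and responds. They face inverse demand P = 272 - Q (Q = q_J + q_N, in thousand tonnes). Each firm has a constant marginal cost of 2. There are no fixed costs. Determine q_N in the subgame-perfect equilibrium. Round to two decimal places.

67.50

The follower Nimbus best-responds to any q_J: π_N = (272 - Q)q_N - 2q_N.
Follower FOC: 270 - q_J - 2q_N = 0, so q_N(q_J) = (270 - q_J)/2.
The leader anticipates this reaction. Substituting into P = 272 - Q gives P = 137 - (1/2)q_J, so π_J = (137 - (1/2)q_J)q_J - 2q_J.
The leader's first-order condition 135 - q_J = 0 yields q_J = 135.
Then q_N = (270 - 135)/2 = 135/2.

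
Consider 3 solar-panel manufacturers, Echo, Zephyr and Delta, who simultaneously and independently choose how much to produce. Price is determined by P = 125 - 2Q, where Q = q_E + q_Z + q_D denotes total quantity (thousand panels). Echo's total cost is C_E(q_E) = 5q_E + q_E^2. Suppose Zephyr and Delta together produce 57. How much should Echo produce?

With rivals' combined output fixed at 57, Echo's profit is π_E = (125 - 2·57 - 2q_E)q_E - (5q_E + q_E²) = (11 - 2q_E)q_E - (5q_E + q_E²).
∂π_E/∂q_E = 6 - 6q_E = 0, so q_E = 1.

1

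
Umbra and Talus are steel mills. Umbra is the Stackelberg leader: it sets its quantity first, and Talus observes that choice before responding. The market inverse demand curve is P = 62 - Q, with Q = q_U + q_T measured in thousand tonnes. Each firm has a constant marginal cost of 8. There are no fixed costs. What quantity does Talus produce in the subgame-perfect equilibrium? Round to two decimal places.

Solve by backward induction. Given q_U, the follower Talus maximises π_T = (62 - q_U - q_T)q_T - 8q_T.
∂π_T/∂q_T = 54 - q_U - 2q_T = 0 gives the reaction function q_T = (54 - q_U)/2.
The leader anticipates this reaction. Substituting into P = 62 - Q gives P = 35 - (1/2)q_U, so π_U = (35 - (1/2)q_U)q_U - 8q_U.
The leader's first-order condition 27 - q_U = 0 yields q_U = 27.
Then q_T = (54 - 27)/2 = 27/2.

13.50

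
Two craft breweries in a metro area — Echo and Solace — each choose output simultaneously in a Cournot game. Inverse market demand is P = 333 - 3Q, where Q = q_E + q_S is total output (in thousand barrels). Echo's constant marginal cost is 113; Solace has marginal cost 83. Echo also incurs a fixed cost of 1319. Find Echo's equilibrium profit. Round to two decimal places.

18.04

Echo's profit: π_E = (333 - 3Q)q_E - (113q_E). Setting ∂π_E/∂q_E = 0: 220 - 6q_E - 3(q_S) = 0.
Solace's first-order condition: 250 - 6q_S - 3(q_E) = 0.
Rearranging gives the reaction functions q_E = (220 - 3q_S)/6 and q_S = (250 - 3q_E)/6.
Substituting one into the other gives q_E = 190/9 and q_S = 280/9.
Price P = 333 - 3·(470/9) = 529/3.
Echo's profit: (529/3 - 113)·(190/9) - 1319 = 487/27.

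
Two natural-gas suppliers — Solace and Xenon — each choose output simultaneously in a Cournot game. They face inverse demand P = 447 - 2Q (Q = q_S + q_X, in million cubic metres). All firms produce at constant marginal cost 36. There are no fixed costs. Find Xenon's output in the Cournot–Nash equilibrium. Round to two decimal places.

Each firm earns π_i = (447 - 2Q)q_i - 36q_i.
Setting ∂π_i/∂q_i = 0 with rivals' quantities fixed: 411 - 4q_i - 2q_j = 0.
By symmetry each firm produces the same amount; substituting q_j = q_i yields q_i = 411/6 = 137/2.

68.50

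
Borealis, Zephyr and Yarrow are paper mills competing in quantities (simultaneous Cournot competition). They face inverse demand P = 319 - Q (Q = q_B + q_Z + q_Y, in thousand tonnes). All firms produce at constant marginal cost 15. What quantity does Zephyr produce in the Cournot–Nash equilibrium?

A representative firm's profit is π_i = q_i(319 - Q) - 15q_i.
First-order condition (treating rivals' output as given): 304 - 2q_i - Σ_{j≠i} q_j = 0.
With identical firms every q_j equals q_i, so Σ_{j≠i} q_j = 2q_i and 304 = 4q_i, giving q_i = 76.

76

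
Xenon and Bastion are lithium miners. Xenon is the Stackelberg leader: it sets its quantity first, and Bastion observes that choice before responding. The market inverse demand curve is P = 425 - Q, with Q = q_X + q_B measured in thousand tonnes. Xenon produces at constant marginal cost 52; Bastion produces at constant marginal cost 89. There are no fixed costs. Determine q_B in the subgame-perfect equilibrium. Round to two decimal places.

65.50

Solve by backward induction. Given q_X, the follower Bastion maximises π_B = (425 - q_X - q_B)q_B - 89q_B.
∂π_B/∂q_B = 336 - q_X - 2q_B = 0 gives the reaction function q_B = (336 - q_X)/2.
Xenon substitutes q_B(q_X) into its own profit: π_X = q_X(425 - q_X - (336 - q_X)/2) - 52q_X = (257 - (1/2)q_X)q_X - 52q_X.
The leader's first-order condition 205 - q_X = 0 yields q_X = 205.
Then q_B = (336 - 205)/2 = 131/2.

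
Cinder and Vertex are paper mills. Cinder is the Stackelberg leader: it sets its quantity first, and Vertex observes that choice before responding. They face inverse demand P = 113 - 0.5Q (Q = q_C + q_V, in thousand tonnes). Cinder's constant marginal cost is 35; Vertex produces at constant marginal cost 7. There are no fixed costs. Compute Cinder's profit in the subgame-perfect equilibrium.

625

Solve by backward induction. Given q_C, the follower Vertex maximises π_V = (113 - (1/2)q_C - (1/2)q_V)q_V - 7q_V.
Setting the follower's marginal profit to zero, 106 - (1/2)q_C - q_V = 0, i.e. q_V = (106 - (1/2)q_C).
Cinder substitutes q_V(q_C) into its own profit: π_C = q_C(113 - (1/2)q_C - (106 - (1/2)q_C)/2) - 35q_C = (60 - (1/4)q_C)q_C - 35q_C.
Maximising: ∂π_C/∂q_C = 25 - (1/2)q_C = 0, giving q_C = 50.
Then q_V = (106 - (1/2)·50) = 81.
Price P = 113 - (1/2)·131 = 95/2.
Cinder's profit: (95/2 - 35)·50 = 625.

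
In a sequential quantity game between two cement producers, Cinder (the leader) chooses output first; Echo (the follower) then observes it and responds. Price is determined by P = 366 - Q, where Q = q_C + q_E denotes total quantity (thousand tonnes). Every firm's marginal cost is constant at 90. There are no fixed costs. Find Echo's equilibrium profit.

Solve by backward induction. Given q_C, the follower Echo maximises π_E = (366 - q_C - q_E)q_E - 90q_E.
∂π_E/∂q_E = 276 - q_C - 2q_E = 0 gives the reaction function q_E = (276 - q_C)/2.
Cinder substitutes q_E(q_C) into its own profit: π_C = q_C(366 - q_C - (276 - q_C)/2) - 90q_C = (228 - (1/2)q_C)q_C - 90q_C.
Leader FOC: 138 - q_C = 0, so q_C = 138.
Then q_E = (276 - 138)/2 = 69.
Price P = 366 - 207 = 159.
Echo's profit: (159 - 90)·69 = 4761.

4761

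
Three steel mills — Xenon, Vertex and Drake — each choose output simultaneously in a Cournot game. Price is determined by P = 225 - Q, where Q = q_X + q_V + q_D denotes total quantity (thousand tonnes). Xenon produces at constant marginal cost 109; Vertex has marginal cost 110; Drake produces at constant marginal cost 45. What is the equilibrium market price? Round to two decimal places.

122.25

Xenon's profit: π_X = (225 - Q)q_X - (109q_X). Setting ∂π_X/∂q_X = 0: 116 - 2q_X - (q_V + q_D) = 0.
Vertex's first-order condition: 115 - 2q_V - (q_X + q_D) = 0.
Drake's profit: π_D = (225 - Q)q_D - (45q_D). Setting ∂π_D/∂q_D = 0: 180 - 2q_D - (q_X + q_V) = 0.
Summing all 3 equations gives 411 − 4Q = 0, hence Q = 411/4.
Back-substituting: q_X = (116 − 411/4) = 53/4, q_V = (115 − 411/4) = 49/4, q_D = (180 − 411/4) = 309/4.
Total output Q = 411/4, so price P = 225 - 411/4 = 489/4.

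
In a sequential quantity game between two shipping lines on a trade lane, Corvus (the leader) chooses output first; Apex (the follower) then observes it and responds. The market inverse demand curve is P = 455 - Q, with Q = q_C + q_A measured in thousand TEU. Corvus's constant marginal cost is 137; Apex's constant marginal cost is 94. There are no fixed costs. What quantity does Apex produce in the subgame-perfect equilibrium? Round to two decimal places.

111.75

The follower Apex best-responds to any q_C: π_A = (455 - Q)q_A - 94q_A.
Follower FOC: 361 - q_C - 2q_A = 0, so q_A(q_C) = (361 - q_C)/2.
Corvus substitutes q_A(q_C) into its own profit: π_C = q_C(455 - q_C - (361 - q_C)/2) - 137q_C = (549/2 - (1/2)q_C)q_C - 137q_C.
The leader's first-order condition 275/2 - q_C = 0 yields q_C = 275/2.
Then q_A = (361 - 275/2)/2 = 447/4.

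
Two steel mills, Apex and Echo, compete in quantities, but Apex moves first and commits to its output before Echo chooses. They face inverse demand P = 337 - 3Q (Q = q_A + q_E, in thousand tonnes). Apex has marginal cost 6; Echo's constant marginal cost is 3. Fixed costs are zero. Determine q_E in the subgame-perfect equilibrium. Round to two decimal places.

28.33

Solve by backward induction. Given q_A, the follower Echo maximises π_E = (337 - 3q_A - 3q_E)q_E - 3q_E.
∂π_E/∂q_E = 334 - 3q_A - 6q_E = 0 gives the reaction function q_E = (334 - 3q_A)/6.
Apex substitutes q_E(q_A) into its own profit: π_A = q_A(337 - 3q_A - (334 - 3q_A)/2) - 6q_A = (170 - (3/2)q_A)q_A - 6q_A.
The leader's first-order condition 164 - 3q_A = 0 yields q_A = 164/3.
Then q_E = (334 - 3·(164/3))/6 = 85/3.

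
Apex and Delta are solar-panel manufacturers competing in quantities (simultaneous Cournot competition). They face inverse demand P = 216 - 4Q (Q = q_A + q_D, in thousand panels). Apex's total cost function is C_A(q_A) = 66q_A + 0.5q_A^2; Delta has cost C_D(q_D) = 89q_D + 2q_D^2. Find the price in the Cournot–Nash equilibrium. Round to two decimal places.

Apex's profit: π_A = (216 - 4Q)q_A - (66q_A + (1/2)q_A²). Setting ∂π_A/∂q_A = 0: 150 - 9q_A - 4(q_D) = 0.
Delta's first-order condition: 127 - 12q_D - 4(q_A) = 0.
So q_A = (150 - 4q_D)/9 and q_D = (127 - 4q_A)/12.
Substituting one into the other gives q_A = 323/23 and q_D = 543/92.
Total output Q = 1835/92, so price P = 216 - 4·(1835/92) = 136.2174.

136.22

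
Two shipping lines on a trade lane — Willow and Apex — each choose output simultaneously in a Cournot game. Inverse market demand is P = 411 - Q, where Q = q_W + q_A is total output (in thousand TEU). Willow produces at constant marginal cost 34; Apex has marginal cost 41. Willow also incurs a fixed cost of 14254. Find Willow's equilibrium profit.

Willow's profit: π_W = (411 - Q)q_W - (34q_W). Setting ∂π_W/∂q_W = 0: 377 - 2q_W - (q_A) = 0.
Apex's profit: π_A = (411 - Q)q_A - (41q_A). Setting ∂π_A/∂q_A = 0: 370 - 2q_A - (q_W) = 0.
Best responses: q_W = (377 - q_A)/2, q_A = (370 - q_W)/2.
Solving the pair: q_W = 128, q_A = 121.
Price P = 411 - 249 = 162.
Willow's profit: (162 - 34)·128 - 14254 = 2130.

2130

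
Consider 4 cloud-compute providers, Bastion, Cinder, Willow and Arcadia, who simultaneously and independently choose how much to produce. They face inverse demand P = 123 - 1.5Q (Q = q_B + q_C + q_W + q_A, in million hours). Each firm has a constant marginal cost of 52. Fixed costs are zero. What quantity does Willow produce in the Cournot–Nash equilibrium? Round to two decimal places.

9.47

A representative firm's profit is π_i = q_i(123 - 1.5Q) - 52q_i.
First-order condition (treating rivals' output as given): 71 - 3q_i - (3/2)·Σ_{j≠i} q_j = 0.
With identical firms every q_j equals q_i, so Σ_{j≠i} q_j = 3q_i and 71 = (15/2)q_i, giving q_i = 142/15.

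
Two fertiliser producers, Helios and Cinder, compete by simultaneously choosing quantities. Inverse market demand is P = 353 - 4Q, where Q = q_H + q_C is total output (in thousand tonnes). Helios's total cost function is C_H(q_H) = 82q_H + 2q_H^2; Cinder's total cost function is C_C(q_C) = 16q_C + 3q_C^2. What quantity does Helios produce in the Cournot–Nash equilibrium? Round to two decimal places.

Helios's profit: π_H = (353 - 4Q)q_H - (82q_H + 2q_H²). Setting ∂π_H/∂q_H = 0: 271 - 12q_H - 4(q_C) = 0.
Cinder's first-order condition: 337 - 14q_C - 4(q_H) = 0.
Rearranging gives the reaction functions q_H = (271 - 4q_C)/12 and q_C = (337 - 4q_H)/14.
Solving the pair: q_H = 1223/76, q_C = 370/19.

16.09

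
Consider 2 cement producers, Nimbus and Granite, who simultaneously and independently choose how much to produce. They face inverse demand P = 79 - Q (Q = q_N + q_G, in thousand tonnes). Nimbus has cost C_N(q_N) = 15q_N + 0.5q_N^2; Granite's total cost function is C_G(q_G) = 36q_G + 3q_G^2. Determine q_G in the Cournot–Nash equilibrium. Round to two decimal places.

Nimbus's profit: π_N = (79 - Q)q_N - (15q_N + (1/2)q_N²). Setting ∂π_N/∂q_N = 0: 64 - 3q_N - (q_G) = 0.
Granite's first-order condition: 43 - 8q_G - (q_N) = 0.
Rearranging gives the reaction functions q_N = (64 - q_G)/3 and q_G = (43 - q_N)/8.
Substituting one into the other gives q_N = 469/23 and q_G = 65/23.

2.83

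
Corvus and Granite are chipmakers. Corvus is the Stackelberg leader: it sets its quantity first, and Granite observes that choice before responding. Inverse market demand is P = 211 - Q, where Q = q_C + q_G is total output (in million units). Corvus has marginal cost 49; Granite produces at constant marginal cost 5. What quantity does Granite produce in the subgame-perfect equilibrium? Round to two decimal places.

73.50

The follower Granite best-responds to any q_C: π_G = (211 - Q)q_G - 5q_G.
∂π_G/∂q_G = 206 - q_C - 2q_G = 0 gives the reaction function q_G = (206 - q_C)/2.
The leader anticipates this reaction. Substituting into P = 211 - Q gives P = 108 - (1/2)q_C, so π_C = (108 - (1/2)q_C)q_C - 49q_C.
The leader's first-order condition 59 - q_C = 0 yields q_C = 59.
Then q_G = (206 - 59)/2 = 147/2.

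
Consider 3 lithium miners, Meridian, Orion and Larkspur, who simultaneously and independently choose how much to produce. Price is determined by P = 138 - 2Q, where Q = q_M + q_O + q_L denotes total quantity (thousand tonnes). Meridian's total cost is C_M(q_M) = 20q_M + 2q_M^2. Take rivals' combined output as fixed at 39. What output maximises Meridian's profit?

With rivals' combined output fixed at 39, Meridian's profit is π_M = (138 - 2·39 - 2q_M)q_M - (20q_M + 2q_M²) = (60 - 2q_M)q_M - (20q_M + 2q_M²).
∂π_M/∂q_M = 40 - 8q_M = 0, so q_M = 5.

5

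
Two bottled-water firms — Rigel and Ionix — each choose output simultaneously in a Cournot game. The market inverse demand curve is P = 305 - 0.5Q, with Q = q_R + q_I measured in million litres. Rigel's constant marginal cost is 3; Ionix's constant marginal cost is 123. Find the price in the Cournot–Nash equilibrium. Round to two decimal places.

143.67

Rigel's profit: π_R = (305 - 0.5Q)q_R - (3q_R). Setting ∂π_R/∂q_R = 0: 302 - q_R - (1/2)(q_I) = 0.
Ionix's first-order condition: 182 - q_I - (1/2)(q_R) = 0.
Best responses: q_R = (302 - (1/2)q_I), q_I = (182 - (1/2)q_R).
Substituting one into the other gives q_R = 844/3 and q_I = 124/3.
Total output Q = 968/3, so price P = 305 - (1/2)·(968/3) = 431/3.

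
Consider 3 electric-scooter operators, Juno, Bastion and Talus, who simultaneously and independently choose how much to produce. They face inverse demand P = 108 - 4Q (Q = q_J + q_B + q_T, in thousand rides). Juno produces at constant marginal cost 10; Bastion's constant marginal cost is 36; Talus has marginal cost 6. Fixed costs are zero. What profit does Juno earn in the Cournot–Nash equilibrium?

Juno's profit: π_J = (108 - 4Q)q_J - (10q_J). Setting ∂π_J/∂q_J = 0: 98 - 8q_J - 4(q_B + q_T) = 0.
Bastion's profit: π_B = (108 - 4Q)q_B - (36q_B). Setting ∂π_B/∂q_B = 0: 72 - 8q_B - 4(q_J + q_T) = 0.
Talus's first-order condition: 102 - 8q_T - 4(q_J + q_B) = 0.
Adding the 3 conditions: 272 − 8Q − 8Q = 0, i.e. Q = 17.
Back-substituting: q_J = (98 − 68)/4 = 15/2, q_B = (72 − 68)/4 = 1, q_T = (102 − 68)/4 = 17/2.
Price P = 108 - 4·17 = 40.
Juno's profit: (40 - 10)·(15/2) = 225.

225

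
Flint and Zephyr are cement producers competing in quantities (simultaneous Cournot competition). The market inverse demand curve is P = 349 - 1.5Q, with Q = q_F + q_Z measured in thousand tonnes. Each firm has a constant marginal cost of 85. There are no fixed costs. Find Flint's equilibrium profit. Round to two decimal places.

5162.67

A representative firm's profit is π_i = q_i(349 - 1.5Q) - 85q_i.
First-order condition (treating rivals' output as given): 264 - 3q_i - (3/2)q_j = 0.
With identical firms every q_j equals q_i, so q_j = q_i and 264 = (9/2)q_i, giving q_i = 176/3.
Price P = 349 - (3/2)·(352/3) = 173.
Flint's profit: (173 - 85)·(176/3) = 5162.6667.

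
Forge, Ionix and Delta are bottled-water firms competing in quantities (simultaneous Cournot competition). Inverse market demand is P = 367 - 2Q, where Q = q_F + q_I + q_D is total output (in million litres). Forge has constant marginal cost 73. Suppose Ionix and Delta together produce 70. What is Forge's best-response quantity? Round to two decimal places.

With rivals' combined output fixed at 70, Forge's profit is π_F = (367 - 2·70 - 2q_F)q_F - (73q_F) = (227 - 2q_F)q_F - (73q_F).
∂π_F/∂q_F = 154 - 4q_F = 0, so q_F = 77/2.

38.50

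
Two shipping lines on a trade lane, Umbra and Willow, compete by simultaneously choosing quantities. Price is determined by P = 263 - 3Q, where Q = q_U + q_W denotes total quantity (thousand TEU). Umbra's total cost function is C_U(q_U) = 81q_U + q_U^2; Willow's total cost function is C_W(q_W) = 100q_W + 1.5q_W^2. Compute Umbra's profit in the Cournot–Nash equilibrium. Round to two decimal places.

1330.51

Umbra's profit: π_U = (263 - 3Q)q_U - (81q_U + q_U²). Setting ∂π_U/∂q_U = 0: 182 - 8q_U - 3(q_W) = 0.
Willow's first-order condition: 163 - 9q_W - 3(q_U) = 0.
Best responses: q_U = (182 - 3q_W)/8, q_W = (163 - 3q_U)/9.
Solving the pair: q_U = 383/21, q_W = 758/63.
Price P = 263 - 3·(1907/63) = 172.1905.
Umbra's profit: 172.1905·(383/21) - 81·(383/21) - (383/21)² = 1330.5125.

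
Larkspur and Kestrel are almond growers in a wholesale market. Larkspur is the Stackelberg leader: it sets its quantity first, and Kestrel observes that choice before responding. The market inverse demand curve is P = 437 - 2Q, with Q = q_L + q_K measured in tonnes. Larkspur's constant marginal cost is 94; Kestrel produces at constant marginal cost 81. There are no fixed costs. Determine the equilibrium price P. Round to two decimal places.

176.50

Solve by backward induction. Given q_L, the follower Kestrel maximises π_K = (437 - 2q_L - 2q_K)q_K - 81q_K.
Follower FOC: 356 - 2q_L - 4q_K = 0, so q_K(q_L) = (356 - 2q_L)/4.
Larkspur substitutes q_K(q_L) into its own profit: π_L = q_L(437 - 2q_L - (356 - 2q_L)/2) - 94q_L = (259 - q_L)q_L - 94q_L.
Maximising: ∂π_L/∂q_L = 165 - 2q_L = 0, giving q_L = 165/2.
Then q_K = (356 - 2·(165/2))/4 = 191/4.
Total output Q = 521/4, so price P = 437 - 2·(521/4) = 353/2.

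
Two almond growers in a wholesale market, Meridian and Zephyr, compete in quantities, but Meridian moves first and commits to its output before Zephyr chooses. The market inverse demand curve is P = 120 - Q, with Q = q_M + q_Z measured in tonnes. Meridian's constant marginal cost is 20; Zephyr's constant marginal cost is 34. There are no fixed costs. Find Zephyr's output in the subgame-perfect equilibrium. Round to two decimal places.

14.50

The follower Zephyr best-responds to any q_M: π_Z = (120 - Q)q_Z - 34q_Z.
Setting the follower's marginal profit to zero, 86 - q_M - 2q_Z = 0, i.e. q_Z = (86 - q_M)/2.
The leader anticipates this reaction. Substituting into P = 120 - Q gives P = 77 - (1/2)q_M, so π_M = (77 - (1/2)q_M)q_M - 20q_M.
Leader FOC: 57 - q_M = 0, so q_M = 57.
Then q_Z = (86 - 57)/2 = 29/2.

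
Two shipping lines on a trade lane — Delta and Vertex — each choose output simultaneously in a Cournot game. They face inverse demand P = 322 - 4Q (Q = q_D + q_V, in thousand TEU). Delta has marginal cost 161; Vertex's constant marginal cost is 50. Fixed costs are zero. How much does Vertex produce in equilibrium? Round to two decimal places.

31.92

Delta's profit: π_D = (322 - 4Q)q_D - (161q_D). Setting ∂π_D/∂q_D = 0: 161 - 8q_D - 4(q_V) = 0.
Vertex's first-order condition: 272 - 8q_V - 4(q_D) = 0.
Best responses: q_D = (161 - 4q_V)/8, q_V = (272 - 4q_D)/8.
Solving the pair: q_D = 25/6, q_V = 383/12.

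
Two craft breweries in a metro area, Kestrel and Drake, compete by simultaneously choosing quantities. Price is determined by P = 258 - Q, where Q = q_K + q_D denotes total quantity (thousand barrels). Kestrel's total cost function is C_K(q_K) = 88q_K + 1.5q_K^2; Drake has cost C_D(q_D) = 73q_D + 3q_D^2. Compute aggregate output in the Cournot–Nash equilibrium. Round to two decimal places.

Kestrel's profit: π_K = (258 - Q)q_K - (88q_K + (3/2)q_K²). Setting ∂π_K/∂q_K = 0: 170 - 5q_K - (q_D) = 0.
Drake's first-order condition: 185 - 8q_D - (q_K) = 0.
Best responses: q_K = (170 - q_D)/5, q_D = (185 - q_K)/8.
Solving the pair: q_K = 1175/39, q_D = 755/39.
Total output Q = 1175/39 + 755/39 = 1930/39.

49.49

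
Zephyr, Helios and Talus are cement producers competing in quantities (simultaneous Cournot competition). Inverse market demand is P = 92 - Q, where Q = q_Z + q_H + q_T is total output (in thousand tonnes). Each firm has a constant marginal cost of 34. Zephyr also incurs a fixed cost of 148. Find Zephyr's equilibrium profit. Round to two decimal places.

62.25

Each firm earns π_i = (92 - Q)q_i - 34q_i.
Setting ∂π_i/∂q_i = 0 with rivals' quantities fixed: 58 - 2q_i - Σ_{j≠i} q_j = 0.
By symmetry each firm produces the same amount; substituting Σ_{j≠i} q_j = 2q_i yields q_i = 58/4 = 29/2.
Price P = 92 - 87/2 = 97/2.
Zephyr's profit: (97/2 - 34)·(29/2) - 148 = 249/4.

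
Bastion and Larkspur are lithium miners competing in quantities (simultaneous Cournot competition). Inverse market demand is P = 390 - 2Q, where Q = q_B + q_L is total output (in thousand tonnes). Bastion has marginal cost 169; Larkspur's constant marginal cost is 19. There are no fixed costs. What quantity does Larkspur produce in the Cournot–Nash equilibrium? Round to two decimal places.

86.83

Bastion's profit: π_B = (390 - 2Q)q_B - (169q_B). Setting ∂π_B/∂q_B = 0: 221 - 4q_B - 2(q_L) = 0.
Larkspur's first-order condition: 371 - 4q_L - 2(q_B) = 0.
Rearranging gives the reaction functions q_B = (221 - 2q_L)/4 and q_L = (371 - 2q_B)/4.
Solving the pair: q_B = 71/6, q_L = 521/6.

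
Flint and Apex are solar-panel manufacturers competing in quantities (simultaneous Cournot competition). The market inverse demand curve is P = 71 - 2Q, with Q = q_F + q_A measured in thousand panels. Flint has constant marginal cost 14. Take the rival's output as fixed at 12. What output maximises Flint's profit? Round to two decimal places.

With the rival's output fixed at 12, Flint's profit is π_F = (71 - 2·12 - 2q_F)q_F - (14q_F) = (47 - 2q_F)q_F - (14q_F).
∂π_F/∂q_F = 33 - 4q_F = 0, so q_F = 33/4.

8.25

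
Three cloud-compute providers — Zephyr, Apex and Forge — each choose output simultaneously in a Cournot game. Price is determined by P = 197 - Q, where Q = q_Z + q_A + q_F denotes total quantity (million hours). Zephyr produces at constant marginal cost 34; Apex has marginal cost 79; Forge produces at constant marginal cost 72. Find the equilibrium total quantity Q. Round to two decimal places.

101.50

Zephyr's profit: π_Z = (197 - Q)q_Z - (34q_Z). Setting ∂π_Z/∂q_Z = 0: 163 - 2q_Z - (q_A + q_F) = 0.
Apex's first-order condition: 118 - 2q_A - (q_Z + q_F) = 0.
Forge's profit: π_F = (197 - Q)q_F - (72q_F). Setting ∂π_F/∂q_F = 0: 125 - 2q_F - (q_Z + q_A) = 0.
Summing all 3 equations gives 406 − 4Q = 0, hence Q = 203/2.
Back-substituting: q_Z = (163 − 203/2) = 123/2, q_A = (118 − 203/2) = 33/2, q_F = (125 − 203/2) = 47/2.
Total output Q = 123/2 + 33/2 + 47/2 = 203/2.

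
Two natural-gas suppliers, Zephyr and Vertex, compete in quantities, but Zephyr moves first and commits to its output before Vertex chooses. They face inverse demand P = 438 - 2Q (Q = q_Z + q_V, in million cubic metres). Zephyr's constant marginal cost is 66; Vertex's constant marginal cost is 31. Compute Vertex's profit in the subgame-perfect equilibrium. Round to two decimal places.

7110.28

The follower Vertex best-responds to any q_Z: π_V = (438 - 2Q)q_V - 31q_V.
∂π_V/∂q_V = 407 - 2q_Z - 4q_V = 0 gives the reaction function q_V = (407 - 2q_Z)/4.
Zephyr substitutes q_V(q_Z) into its own profit: π_Z = q_Z(438 - 2q_Z - (407 - 2q_Z)/2) - 66q_Z = (469/2 - q_Z)q_Z - 66q_Z.
Leader FOC: 337/2 - 2q_Z = 0, so q_Z = 337/4.
Then q_V = (407 - 2·(337/4))/4 = 477/8.
Price P = 438 - 2·(1151/8) = 601/4.
Vertex's profit: (601/4 - 31)·(477/8) = 7110.2813.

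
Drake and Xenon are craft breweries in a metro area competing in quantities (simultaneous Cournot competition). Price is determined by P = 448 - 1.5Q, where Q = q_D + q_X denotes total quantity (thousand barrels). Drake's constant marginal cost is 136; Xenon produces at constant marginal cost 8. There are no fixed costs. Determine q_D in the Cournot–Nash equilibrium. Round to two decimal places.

Drake's profit: π_D = (448 - 1.5Q)q_D - (136q_D). Setting ∂π_D/∂q_D = 0: 312 - 3q_D - (3/2)(q_X) = 0.
Xenon's first-order condition: 440 - 3q_X - (3/2)(q_D) = 0.
Rearranging gives the reaction functions q_D = (312 - (3/2)q_X)/3 and q_X = (440 - (3/2)q_D)/3.
Solving the pair: q_D = 368/9, q_X = 1136/9.

40.89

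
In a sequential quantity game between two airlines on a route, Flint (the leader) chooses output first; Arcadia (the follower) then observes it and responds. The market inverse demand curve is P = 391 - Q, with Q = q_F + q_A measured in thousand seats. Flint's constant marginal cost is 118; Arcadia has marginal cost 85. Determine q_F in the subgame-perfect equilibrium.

The follower Arcadia best-responds to any q_F: π_A = (391 - Q)q_A - 85q_A.
Setting the follower's marginal profit to zero, 306 - q_F - 2q_A = 0, i.e. q_A = (306 - q_F)/2.
Flint substitutes q_A(q_F) into its own profit: π_F = q_F(391 - q_F - (306 - q_F)/2) - 118q_F = (238 - (1/2)q_F)q_F - 118q_F.
Leader FOC: 120 - q_F = 0, so q_F = 120.
Then q_A = (306 - 120)/2 = 93.

120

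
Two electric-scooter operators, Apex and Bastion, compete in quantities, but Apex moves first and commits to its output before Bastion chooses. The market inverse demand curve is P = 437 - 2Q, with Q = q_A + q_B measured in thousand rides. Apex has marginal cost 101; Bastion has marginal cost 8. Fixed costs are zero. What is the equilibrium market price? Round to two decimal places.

The follower Bastion best-responds to any q_A: π_B = (437 - 2Q)q_B - 8q_B.
Follower FOC: 429 - 2q_A - 4q_B = 0, so q_B(q_A) = (429 - 2q_A)/4.
The leader anticipates this reaction. Substituting into P = 437 - 2Q gives P = 445/2 - q_A, so π_A = (445/2 - q_A)q_A - 101q_A.
Maximising: ∂π_A/∂q_A = 243/2 - 2q_A = 0, giving q_A = 243/4.
Then q_B = (429 - 2·(243/4))/4 = 615/8.
Total output Q = 1101/8, so price P = 437 - 2·(1101/8) = 647/4.

161.75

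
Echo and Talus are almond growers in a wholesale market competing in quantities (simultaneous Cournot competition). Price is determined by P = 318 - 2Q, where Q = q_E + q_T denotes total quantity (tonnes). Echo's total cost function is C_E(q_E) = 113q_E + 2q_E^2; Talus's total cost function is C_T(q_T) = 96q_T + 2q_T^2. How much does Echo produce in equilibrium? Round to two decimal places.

Echo's profit: π_E = (318 - 2Q)q_E - (113q_E + 2q_E²). Setting ∂π_E/∂q_E = 0: 205 - 8q_E - 2(q_T) = 0.
Talus's profit: π_T = (318 - 2Q)q_T - (96q_T + 2q_T²). Setting ∂π_T/∂q_T = 0: 222 - 8q_T - 2(q_E) = 0.
So q_E = (205 - 2q_T)/8 and q_T = (222 - 2q_E)/8.
Solving the pair: q_E = 299/15, q_T = 683/30.

19.93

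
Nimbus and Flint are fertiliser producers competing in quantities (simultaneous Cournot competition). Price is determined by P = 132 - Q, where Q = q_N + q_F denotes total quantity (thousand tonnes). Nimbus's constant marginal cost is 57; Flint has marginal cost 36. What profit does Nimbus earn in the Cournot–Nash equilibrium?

Nimbus's profit: π_N = (132 - Q)q_N - (57q_N). Setting ∂π_N/∂q_N = 0: 75 - 2q_N - (q_F) = 0.
Flint's first-order condition: 96 - 2q_F - (q_N) = 0.
Rearranging gives the reaction functions q_N = (75 - q_F)/2 and q_F = (96 - q_N)/2.
Solving the pair: q_N = 18, q_F = 39.
Price P = 132 - 57 = 75.
Nimbus's profit: (75 - 57)·18 = 324.

324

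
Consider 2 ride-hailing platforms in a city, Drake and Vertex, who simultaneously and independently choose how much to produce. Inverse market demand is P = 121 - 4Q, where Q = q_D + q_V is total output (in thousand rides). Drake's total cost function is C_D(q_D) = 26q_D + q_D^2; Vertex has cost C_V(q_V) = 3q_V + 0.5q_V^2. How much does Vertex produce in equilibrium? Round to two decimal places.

Drake's profit: π_D = (121 - 4Q)q_D - (26q_D + q_D²). Setting ∂π_D/∂q_D = 0: 95 - 10q_D - 4(q_V) = 0.
Vertex's profit: π_V = (121 - 4Q)q_V - (3q_V + (1/2)q_V²). Setting ∂π_V/∂q_V = 0: 118 - 9q_V - 4(q_D) = 0.
Rearranging gives the reaction functions q_D = (95 - 4q_V)/10 and q_V = (118 - 4q_D)/9.
Substituting one into the other gives q_D = 383/74 and q_V = 400/37.

10.81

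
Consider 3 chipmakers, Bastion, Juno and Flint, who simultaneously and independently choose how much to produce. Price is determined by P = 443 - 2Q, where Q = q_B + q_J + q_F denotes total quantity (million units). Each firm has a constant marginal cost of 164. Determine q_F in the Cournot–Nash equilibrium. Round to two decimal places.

A representative firm's profit is π_i = q_i(443 - 2Q) - 164q_i.
Setting ∂π_i/∂q_i = 0 with rivals' quantities fixed: 279 - 4q_i - 2·Σ_{j≠i} q_j = 0.
With identical firms every q_j equals q_i, so Σ_{j≠i} q_j = 2q_i and 279 = 8q_i, giving q_i = 279/8.

34.88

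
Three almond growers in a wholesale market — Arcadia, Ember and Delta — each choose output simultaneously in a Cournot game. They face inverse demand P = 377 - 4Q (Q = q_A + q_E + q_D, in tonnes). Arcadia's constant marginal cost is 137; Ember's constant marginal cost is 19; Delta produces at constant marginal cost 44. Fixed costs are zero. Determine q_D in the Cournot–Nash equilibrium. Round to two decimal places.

Arcadia's profit: π_A = (377 - 4Q)q_A - (137q_A). Setting ∂π_A/∂q_A = 0: 240 - 8q_A - 4(q_E + q_D) = 0.
Ember's first-order condition: 358 - 8q_E - 4(q_A + q_D) = 0.
Delta's profit: π_D = (377 - 4Q)q_D - (44q_D). Setting ∂π_D/∂q_D = 0: 333 - 8q_D - 4(q_A + q_E) = 0.
Adding the 3 conditions: 931 − 8Q − 8Q = 0, i.e. Q = 931/16.
Back-substituting: q_A = (240 − 931/4)/4 = 29/16, q_E = (358 − 931/4)/4 = 501/16, q_D = (333 − 931/4)/4 = 401/16.

25.06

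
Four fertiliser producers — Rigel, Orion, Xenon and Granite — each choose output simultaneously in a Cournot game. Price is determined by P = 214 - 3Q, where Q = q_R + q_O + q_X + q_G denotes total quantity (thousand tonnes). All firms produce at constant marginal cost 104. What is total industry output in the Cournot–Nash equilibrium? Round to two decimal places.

Each firm earns π_i = (214 - 3Q)q_i - 104q_i.
Setting ∂π_i/∂q_i = 0 with rivals' quantities fixed: 110 - 6q_i - 3·Σ_{j≠i} q_j = 0.
By symmetry each firm produces the same amount; substituting Σ_{j≠i} q_j = 3q_i yields q_i = 110/15 = 22/3.
Total output Q = 22/3 + 22/3 + 22/3 + 22/3 = 88/3.

29.33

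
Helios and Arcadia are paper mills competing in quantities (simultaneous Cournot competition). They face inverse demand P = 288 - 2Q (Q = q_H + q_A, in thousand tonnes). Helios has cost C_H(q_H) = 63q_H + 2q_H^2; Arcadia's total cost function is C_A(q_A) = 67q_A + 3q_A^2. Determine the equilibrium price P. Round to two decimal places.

Helios's profit: π_H = (288 - 2Q)q_H - (63q_H + 2q_H²). Setting ∂π_H/∂q_H = 0: 225 - 8q_H - 2(q_A) = 0.
Arcadia's first-order condition: 221 - 10q_A - 2(q_H) = 0.
So q_H = (225 - 2q_A)/8 and q_A = (221 - 2q_H)/10.
Substituting one into the other gives q_H = 452/19 and q_A = 659/38.
Total output Q = 1563/38, so price P = 288 - 2·(1563/38) = 205.7368.

205.74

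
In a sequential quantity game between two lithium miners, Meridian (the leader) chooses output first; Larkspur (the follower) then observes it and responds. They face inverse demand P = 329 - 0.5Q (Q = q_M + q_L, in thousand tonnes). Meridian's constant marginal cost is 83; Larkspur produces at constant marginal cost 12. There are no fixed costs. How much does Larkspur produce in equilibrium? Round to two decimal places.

229.50

Solve by backward induction. Given q_M, the follower Larkspur maximises π_L = (329 - (1/2)q_M - (1/2)q_L)q_L - 12q_L.
Follower FOC: 317 - (1/2)q_M - q_L = 0, so q_L(q_M) = (317 - (1/2)q_M).
The leader anticipates this reaction. Substituting into P = 329 - 0.5Q gives P = 341/2 - (1/4)q_M, so π_M = (341/2 - (1/4)q_M)q_M - 83q_M.
The leader's first-order condition 175/2 - (1/2)q_M = 0 yields q_M = 175.
Then q_L = (317 - (1/2)·175) = 459/2.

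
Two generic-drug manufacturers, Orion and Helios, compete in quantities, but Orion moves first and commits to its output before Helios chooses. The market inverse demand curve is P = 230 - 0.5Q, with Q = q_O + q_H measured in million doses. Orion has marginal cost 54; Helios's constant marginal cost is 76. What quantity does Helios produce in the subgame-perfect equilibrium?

Solve by backward induction. Given q_O, the follower Helios maximises π_H = (230 - (1/2)q_O - (1/2)q_H)q_H - 76q_H.
Setting the follower's marginal profit to zero, 154 - (1/2)q_O - q_H = 0, i.e. q_H = (154 - (1/2)q_O).
The leader anticipates this reaction. Substituting into P = 230 - 0.5Q gives P = 153 - (1/4)q_O, so π_O = (153 - (1/4)q_O)q_O - 54q_O.
Leader FOC: 99 - (1/2)q_O = 0, so q_O = 198.
Then q_H = (154 - (1/2)·198) = 55.

55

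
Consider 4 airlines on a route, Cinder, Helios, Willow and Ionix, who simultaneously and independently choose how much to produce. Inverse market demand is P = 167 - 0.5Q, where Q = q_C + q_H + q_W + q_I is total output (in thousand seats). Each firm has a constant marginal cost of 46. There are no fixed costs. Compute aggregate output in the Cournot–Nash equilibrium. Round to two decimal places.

193.60

A representative firm's profit is π_i = q_i(167 - 0.5Q) - 46q_i.
Setting ∂π_i/∂q_i = 0 with rivals' quantities fixed: 121 - q_i - (1/2)·Σ_{j≠i} q_j = 0.
With identical firms every q_j equals q_i, so Σ_{j≠i} q_j = 3q_i and 121 = (5/2)q_i, giving q_i = 242/5.
Total output Q = 242/5 + 242/5 + 242/5 + 242/5 = 968/5.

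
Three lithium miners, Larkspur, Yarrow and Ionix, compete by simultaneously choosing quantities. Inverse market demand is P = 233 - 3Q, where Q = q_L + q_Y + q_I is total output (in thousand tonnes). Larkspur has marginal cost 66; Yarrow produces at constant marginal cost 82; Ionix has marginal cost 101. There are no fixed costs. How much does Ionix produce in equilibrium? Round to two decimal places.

Larkspur's profit: π_L = (233 - 3Q)q_L - (66q_L). Setting ∂π_L/∂q_L = 0: 167 - 6q_L - 3(q_Y + q_I) = 0.
Yarrow's first-order condition: 151 - 6q_Y - 3(q_L + q_I) = 0.
Ionix's profit: π_I = (233 - 3Q)q_I - (101q_I). Setting ∂π_I/∂q_I = 0: 132 - 6q_I - 3(q_L + q_Y) = 0.
Adding the 3 first-order conditions: 450 − 12Q = 0, so Q = 75/2.
Back-substituting: q_L = (167 − 225/2)/3 = 109/6, q_Y = (151 − 225/2)/3 = 77/6, q_I = (132 − 225/2)/3 = 13/2.

6.50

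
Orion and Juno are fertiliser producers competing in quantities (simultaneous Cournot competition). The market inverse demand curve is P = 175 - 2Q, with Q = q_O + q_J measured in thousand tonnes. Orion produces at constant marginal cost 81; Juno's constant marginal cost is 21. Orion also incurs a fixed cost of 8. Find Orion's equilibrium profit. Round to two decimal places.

Orion's profit: π_O = (175 - 2Q)q_O - (81q_O). Setting ∂π_O/∂q_O = 0: 94 - 4q_O - 2(q_J) = 0.
Juno's profit: π_J = (175 - 2Q)q_J - (21q_J). Setting ∂π_J/∂q_J = 0: 154 - 4q_J - 2(q_O) = 0.
So q_O = (94 - 2q_J)/4 and q_J = (154 - 2q_O)/4.
Solving the pair: q_O = 17/3, q_J = 107/3.
Price P = 175 - 2·(124/3) = 277/3.
Orion's profit: (277/3 - 81)·(17/3) - 8 = 506/9.

56.22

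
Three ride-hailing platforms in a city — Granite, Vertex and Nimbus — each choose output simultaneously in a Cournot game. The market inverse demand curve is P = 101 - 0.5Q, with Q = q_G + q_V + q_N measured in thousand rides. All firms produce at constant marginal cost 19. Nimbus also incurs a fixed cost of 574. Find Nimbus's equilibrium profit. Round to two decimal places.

A representative firm's profit is π_i = q_i(101 - 0.5Q) - 19q_i.
First-order condition (treating rivals' output as given): 82 - q_i - (1/2)·Σ_{j≠i} q_j = 0.
With identical firms every q_j equals q_i, so Σ_{j≠i} q_j = 2q_i and 82 = 2q_i, giving q_i = 41.
Price P = 101 - (1/2)·123 = 79/2.
Nimbus's profit: (79/2 - 19)·41 - 574 = 533/2.

266.50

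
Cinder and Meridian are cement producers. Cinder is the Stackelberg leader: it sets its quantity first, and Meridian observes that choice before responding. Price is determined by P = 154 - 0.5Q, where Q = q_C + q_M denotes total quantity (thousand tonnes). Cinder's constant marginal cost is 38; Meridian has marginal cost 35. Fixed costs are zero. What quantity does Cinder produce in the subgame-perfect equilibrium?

113

Solve by backward induction. Given q_C, the follower Meridian maximises π_M = (154 - (1/2)q_C - (1/2)q_M)q_M - 35q_M.
∂π_M/∂q_M = 119 - (1/2)q_C - q_M = 0 gives the reaction function q_M = (119 - (1/2)q_C).
The leader anticipates this reaction. Substituting into P = 154 - 0.5Q gives P = 189/2 - (1/4)q_C, so π_C = (189/2 - (1/4)q_C)q_C - 38q_C.
Leader FOC: 113/2 - (1/2)q_C = 0, so q_C = 113.
Then q_M = (119 - (1/2)·113) = 125/2.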